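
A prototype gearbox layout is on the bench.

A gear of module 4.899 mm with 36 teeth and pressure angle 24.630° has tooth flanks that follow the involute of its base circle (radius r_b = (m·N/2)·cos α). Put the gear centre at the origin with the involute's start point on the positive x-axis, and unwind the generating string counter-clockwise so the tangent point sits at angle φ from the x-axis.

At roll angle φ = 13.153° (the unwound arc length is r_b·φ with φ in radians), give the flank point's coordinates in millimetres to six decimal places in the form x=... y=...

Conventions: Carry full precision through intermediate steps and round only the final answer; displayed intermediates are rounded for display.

x=82.243441 y=0.321549

topology: single-mesh involute geometry — m = 4.899, N = 36
pitch radius r_p = m·N/2 = 4.899·36/2 = 88.182000
base radius r_b = r_p·cos α = 88.182000·cos 24.630° = 80.159027
roll angle φ = 13.153° = 0.22956316 rad
x = r_b·(cos φ + φ·sin φ) = 82.243441
y = r_b·(sin φ − φ·cos φ) = 0.321549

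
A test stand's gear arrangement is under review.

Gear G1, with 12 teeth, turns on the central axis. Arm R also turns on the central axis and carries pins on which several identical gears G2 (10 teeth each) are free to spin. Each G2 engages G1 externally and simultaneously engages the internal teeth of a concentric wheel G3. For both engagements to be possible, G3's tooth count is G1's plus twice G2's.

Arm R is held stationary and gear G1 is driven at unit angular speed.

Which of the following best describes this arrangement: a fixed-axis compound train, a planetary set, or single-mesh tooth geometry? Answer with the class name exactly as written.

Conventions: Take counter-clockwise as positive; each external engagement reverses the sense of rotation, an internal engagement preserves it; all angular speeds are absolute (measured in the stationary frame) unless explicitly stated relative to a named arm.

planetary set

class = planetary set [G3 = 12+2·10 = 32; Willis about the carrier]
classification: planetary set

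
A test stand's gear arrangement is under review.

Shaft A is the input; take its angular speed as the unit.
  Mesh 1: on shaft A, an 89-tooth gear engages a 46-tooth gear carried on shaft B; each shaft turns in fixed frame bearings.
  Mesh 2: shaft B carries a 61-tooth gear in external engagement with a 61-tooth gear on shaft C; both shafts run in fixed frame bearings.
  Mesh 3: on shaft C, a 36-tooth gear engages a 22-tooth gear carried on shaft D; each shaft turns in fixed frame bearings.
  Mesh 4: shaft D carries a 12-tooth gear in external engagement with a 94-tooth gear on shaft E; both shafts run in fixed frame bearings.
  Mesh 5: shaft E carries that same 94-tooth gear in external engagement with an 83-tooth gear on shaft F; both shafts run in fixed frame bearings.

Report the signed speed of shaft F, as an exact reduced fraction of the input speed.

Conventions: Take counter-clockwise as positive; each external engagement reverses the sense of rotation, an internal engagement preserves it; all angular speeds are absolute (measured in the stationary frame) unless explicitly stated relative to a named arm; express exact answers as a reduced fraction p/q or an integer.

5-mesh fixed-axis compound train (all bearings frame-fixed)
mesh 1 [89T→46T]: |ω|/ω_in = 1×89/46 = 89/46, sense flips to −
mesh 2 [61T→61T]: |ω|/ω_in = (89/46)×61/61 = 89/46, sense flips to +
mesh 3 [36T→22T]: |ω|/ω_in = (89/46)×36/22 = 801/253, sense flips to −
mesh 4 [12T→94T]: |ω|/ω_in = (801/253)×12/94 = 4806/11891, sense flips to +
mesh 5 [94T→83T]: |ω|/ω_in = (4806/11891)×94/83 = 9612/20999, sense flips to −
signed output speed (× input speed) = -9612/20999

-9612/20999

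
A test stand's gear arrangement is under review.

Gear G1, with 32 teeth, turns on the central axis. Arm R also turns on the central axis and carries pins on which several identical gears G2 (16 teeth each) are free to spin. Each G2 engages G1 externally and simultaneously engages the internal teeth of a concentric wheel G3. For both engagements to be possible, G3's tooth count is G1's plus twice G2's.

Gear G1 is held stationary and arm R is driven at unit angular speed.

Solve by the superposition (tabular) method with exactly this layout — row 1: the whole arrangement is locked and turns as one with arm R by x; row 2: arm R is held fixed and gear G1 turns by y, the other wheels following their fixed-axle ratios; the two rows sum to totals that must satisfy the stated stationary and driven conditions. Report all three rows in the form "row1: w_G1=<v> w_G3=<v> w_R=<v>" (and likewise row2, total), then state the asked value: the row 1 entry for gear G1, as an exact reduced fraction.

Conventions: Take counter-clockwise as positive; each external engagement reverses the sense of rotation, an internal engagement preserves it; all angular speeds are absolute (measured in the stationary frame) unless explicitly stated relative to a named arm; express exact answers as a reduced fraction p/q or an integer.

recognized (axles ride arm R): planetary set, 32/16/64 teeth
row 1: whole set turns with the arm by x
superposition row 2 [arm held]: sun y, ring −(32/64)·y, arm 0
boundary: total ω_sun = x + y = 0 and total ω_arm = x = 1  ⇒  y = -1, x = 1
row 2 ring = −(32/64)·(-1) = 1/2
totals (row 1 + row 2): sun 1 + (-1) = 0, ring 1 + 1/2 = 3/2, arm 1 + 0 = 1
asked cell (row1, sun) = 1

row1: w_G1=1 w_G3=1 w_R=1
row2: w_G1=-1 w_G3=1/2 w_R=0
total: w_G1=0 w_G3=3/2 w_R=1
asked value: 1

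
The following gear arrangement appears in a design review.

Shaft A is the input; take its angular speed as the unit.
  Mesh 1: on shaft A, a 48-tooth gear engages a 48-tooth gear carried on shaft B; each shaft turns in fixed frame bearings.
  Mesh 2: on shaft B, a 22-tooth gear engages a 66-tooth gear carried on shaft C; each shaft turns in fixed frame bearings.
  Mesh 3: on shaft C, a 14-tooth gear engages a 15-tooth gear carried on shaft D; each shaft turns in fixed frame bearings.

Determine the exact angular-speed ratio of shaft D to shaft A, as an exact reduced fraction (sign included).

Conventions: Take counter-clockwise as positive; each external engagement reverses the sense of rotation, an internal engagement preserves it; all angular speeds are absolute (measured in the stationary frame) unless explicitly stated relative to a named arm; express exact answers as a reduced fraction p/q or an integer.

-14/45

class = fixed-axis compound train [3 meshes; 3 ratios multiply, 3 sense flips]
mesh 1 [48T→48T]: running ratio 1, sense −
mesh 2 [22T→66T]: running ratio 1/3, sense +
mesh 3 [14T→15T]: running ratio 14/45, sense −
ω_out/ω_in = -14/45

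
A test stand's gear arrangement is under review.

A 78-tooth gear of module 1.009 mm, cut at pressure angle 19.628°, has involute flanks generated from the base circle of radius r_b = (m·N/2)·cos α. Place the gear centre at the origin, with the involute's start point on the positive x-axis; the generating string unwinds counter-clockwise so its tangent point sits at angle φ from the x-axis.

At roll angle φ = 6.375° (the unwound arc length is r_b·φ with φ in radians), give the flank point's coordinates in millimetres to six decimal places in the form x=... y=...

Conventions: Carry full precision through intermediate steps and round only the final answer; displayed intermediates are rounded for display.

recognized (one wheel, involute flank): single-mesh tooth geometry, m = 1.009, N = 78
pitch radius r_p = m·N/2 = 1.009·78/2 = 39.351000
base radius r_b = r_p·cos α = 39.351000·cos 19.628° = 37.064447
roll angle φ = 6.375° = 0.11126474 rad
x = r_b·(cos φ + φ·sin φ) = 37.293164
y = r_b·(sin φ − φ·cos φ) = 0.016997

x=37.293164 y=0.016997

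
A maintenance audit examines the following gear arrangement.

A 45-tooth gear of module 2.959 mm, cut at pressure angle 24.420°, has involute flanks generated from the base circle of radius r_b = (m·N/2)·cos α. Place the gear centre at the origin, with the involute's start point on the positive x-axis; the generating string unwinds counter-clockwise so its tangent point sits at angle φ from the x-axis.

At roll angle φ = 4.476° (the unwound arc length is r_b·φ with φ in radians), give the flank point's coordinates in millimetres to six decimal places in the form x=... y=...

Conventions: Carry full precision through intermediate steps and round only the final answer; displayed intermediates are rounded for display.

x=60.806138 y=0.009628

recognized (one wheel, involute flank): single-mesh tooth geometry, m = 2.959, N = 45
pitch radius r_p = m·N/2 = 2.959·45/2 = 66.577500
base radius r_b = r_p·cos α = 66.577500·cos 24.420° = 60.621437
roll angle φ = 4.476° = 0.07812094 rad
x = r_b·(cos φ + φ·sin φ) = 60.806138
y = r_b·(sin φ − φ·cos φ) = 0.009628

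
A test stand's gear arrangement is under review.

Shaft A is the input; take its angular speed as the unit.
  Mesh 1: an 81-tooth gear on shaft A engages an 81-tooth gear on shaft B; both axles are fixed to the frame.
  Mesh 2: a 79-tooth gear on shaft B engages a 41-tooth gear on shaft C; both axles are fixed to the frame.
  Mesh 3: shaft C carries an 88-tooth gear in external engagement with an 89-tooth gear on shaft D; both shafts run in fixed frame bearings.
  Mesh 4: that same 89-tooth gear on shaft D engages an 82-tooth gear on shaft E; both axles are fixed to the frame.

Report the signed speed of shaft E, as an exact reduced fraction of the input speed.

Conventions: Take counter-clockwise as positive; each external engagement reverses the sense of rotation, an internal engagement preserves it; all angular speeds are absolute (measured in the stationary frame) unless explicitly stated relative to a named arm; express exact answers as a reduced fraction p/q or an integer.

4-mesh fixed-axis compound train (all bearings frame-fixed)
mesh 1 [81T→81T]: |ω|/ω_in = 1×81/81 = 1, sense flips to −
mesh 2 [79T→41T]: |ω|/ω_in = 1×79/41 = 79/41, sense flips to +
mesh 3 [88T→89T]: |ω|/ω_in = (79/41)×88/89 = 6952/3649, sense flips to −
mesh 4 [89T→82T]: |ω|/ω_in = (6952/3649)×89/82 = 3476/1681, sense flips to +
signed output speed (× input speed) = 3476/1681

3476/1681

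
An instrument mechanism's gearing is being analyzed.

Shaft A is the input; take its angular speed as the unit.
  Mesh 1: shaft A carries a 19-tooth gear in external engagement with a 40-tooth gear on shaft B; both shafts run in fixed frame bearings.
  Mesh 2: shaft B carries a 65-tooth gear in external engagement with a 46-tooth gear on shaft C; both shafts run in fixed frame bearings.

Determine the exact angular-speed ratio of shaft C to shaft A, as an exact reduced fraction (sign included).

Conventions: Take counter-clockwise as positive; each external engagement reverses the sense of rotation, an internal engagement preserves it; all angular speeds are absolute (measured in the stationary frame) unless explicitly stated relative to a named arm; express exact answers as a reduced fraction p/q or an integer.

class = fixed-axis compound train [2 meshes; 2 ratios multiply, 2 sense flips]
mesh 1 [19T→40T]: running ratio 19/40, sense −
mesh 2 [65T→46T]: running ratio 247/368, sense +
ω_out/ω_in = 247/368

247/368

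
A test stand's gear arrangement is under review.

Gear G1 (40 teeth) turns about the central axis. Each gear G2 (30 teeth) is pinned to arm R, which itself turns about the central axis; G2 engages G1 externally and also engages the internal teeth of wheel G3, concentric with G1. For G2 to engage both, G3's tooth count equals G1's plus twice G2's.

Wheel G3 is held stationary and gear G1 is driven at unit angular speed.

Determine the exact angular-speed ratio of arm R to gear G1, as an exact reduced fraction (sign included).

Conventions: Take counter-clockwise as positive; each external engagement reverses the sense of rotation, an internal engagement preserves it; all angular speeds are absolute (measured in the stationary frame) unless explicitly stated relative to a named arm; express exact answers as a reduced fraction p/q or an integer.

2/7

planetary set (40T centre, 30T on arm, 100T internal) — Willis relation
ring teeth: 40 + 2·30 = 100
40(ω_sun−ω_arm) = −100(ω_ring−ω_arm),  ω_ring = 0, ω_sun = 1
40(1−ω_arm) = −100(0−ω_arm)  ⇒  140·ω_arm = 40  ⇒  ω_arm = 2/7
ω_out/ω_in = 2/7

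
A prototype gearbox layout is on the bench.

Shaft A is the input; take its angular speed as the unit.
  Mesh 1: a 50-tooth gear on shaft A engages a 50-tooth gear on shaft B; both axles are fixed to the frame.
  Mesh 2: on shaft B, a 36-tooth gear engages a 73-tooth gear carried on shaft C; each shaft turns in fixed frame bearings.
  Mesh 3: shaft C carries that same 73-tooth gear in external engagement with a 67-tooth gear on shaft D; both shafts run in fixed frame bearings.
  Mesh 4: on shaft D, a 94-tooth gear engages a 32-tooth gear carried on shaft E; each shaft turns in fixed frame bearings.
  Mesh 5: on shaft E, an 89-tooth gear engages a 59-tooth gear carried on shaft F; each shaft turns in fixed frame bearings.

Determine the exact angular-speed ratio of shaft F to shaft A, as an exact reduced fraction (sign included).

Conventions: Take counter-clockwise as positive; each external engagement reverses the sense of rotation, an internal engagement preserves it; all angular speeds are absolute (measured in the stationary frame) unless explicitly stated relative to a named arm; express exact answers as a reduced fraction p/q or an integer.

class = fixed-axis compound train [5 meshes; 5 ratios multiply, 5 sense flips]
mesh 1 [50T→50T]: running ratio 1, sense −
mesh 2 [36T→73T]: running ratio 36/73, sense +
mesh 3 [73T→67T]: running ratio 36/67, sense −
mesh 4 [94T→32T]: running ratio 423/268, sense +
mesh 5 [89T→59T]: running ratio 37647/15812, sense −
ω_out/ω_in = -37647/15812

-37647/15812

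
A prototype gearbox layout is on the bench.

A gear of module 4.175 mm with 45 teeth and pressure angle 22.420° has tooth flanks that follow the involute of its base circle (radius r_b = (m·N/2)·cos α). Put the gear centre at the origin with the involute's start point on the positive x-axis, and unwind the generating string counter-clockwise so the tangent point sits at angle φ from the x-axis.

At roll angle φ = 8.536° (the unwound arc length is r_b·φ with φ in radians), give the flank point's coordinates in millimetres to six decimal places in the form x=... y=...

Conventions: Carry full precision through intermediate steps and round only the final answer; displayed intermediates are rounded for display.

topology: single-mesh involute geometry — m = 4.175, N = 45
pitch radius r_p = m·N/2 = 4.175·45/2 = 93.937500
base radius r_b = r_p·cos α = 93.937500·cos 22.420° = 86.837042
roll angle φ = 8.536° = 0.14898130 rad
x = r_b·(cos φ + φ·sin φ) = 87.795394
y = r_b·(sin φ − φ·cos φ) = 0.095503

x=87.795394 y=0.095503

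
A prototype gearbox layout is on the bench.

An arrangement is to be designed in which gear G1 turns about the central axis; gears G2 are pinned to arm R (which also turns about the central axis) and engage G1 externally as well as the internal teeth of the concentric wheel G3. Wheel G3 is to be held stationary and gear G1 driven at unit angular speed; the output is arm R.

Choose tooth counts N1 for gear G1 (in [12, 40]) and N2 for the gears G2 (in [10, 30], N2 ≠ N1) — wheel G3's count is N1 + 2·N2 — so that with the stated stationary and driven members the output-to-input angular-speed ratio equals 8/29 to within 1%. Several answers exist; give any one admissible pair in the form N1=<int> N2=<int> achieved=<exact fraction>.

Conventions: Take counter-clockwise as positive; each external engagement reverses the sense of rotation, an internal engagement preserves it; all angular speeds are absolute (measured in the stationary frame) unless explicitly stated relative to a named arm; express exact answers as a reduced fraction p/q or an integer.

N1=16 N2=13 achieved=8/29

design class (target 8/29): planetary set
Willis with ω_ring = 0: ω_arm/ω_sun = N1/(N1+N3); set equal to 8/29  ⇒  N3/N1 = 1/(8/29) − 1 = 21/8
N3 = N1 + 2·N2  ⇒  N2/N1 = (N3/N1 − 1)/2 = (21/8 − 1)/2 = 13/16
smallest multiple with N1 ≥ 12 and N2 ≥ 10: k = 1  ⇒  N1 = 1·16 = 16, N2 = 1·13 = 13 (N1 ≤ 40, N2 ≤ 30, N2 ≠ N1 ✓), N3 = 16 + 2·13 = 42
check: N1/(N1+N3) with N1 = 16, N3 = 42 gives 8/29; |achieved − target| = 0 ≤ 2/725 ✓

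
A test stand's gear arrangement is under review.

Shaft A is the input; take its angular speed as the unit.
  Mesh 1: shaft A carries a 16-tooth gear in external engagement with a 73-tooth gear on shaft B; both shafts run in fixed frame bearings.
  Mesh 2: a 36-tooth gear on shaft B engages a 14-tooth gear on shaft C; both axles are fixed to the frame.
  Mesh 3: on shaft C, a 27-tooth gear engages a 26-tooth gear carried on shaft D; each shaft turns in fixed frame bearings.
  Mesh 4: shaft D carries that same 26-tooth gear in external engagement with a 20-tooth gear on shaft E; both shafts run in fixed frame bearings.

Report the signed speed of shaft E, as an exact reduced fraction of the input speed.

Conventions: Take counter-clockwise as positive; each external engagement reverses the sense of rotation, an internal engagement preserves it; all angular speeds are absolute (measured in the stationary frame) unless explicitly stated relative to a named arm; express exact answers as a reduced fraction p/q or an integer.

1944/2555

4-mesh fixed-axis compound train (all bearings frame-fixed)
mesh 1 [16T→73T]: |ω|/ω_in = 1×16/73 = 16/73, sense flips to −
mesh 2 [36T→14T]: |ω|/ω_in = (16/73)×36/14 = 288/511, sense flips to +
mesh 3 [27T→26T]: |ω|/ω_in = (288/511)×27/26 = 3888/6643, sense flips to −
mesh 4 [26T→20T]: |ω|/ω_in = (3888/6643)×26/20 = 1944/2555, sense flips to +
signed output speed (× input speed) = 1944/2555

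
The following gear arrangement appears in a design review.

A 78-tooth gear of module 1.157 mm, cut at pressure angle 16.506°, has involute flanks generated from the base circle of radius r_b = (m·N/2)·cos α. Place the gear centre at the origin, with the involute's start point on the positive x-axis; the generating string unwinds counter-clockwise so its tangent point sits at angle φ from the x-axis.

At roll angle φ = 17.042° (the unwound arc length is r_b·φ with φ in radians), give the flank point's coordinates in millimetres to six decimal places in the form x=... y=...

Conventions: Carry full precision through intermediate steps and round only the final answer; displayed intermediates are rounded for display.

class = single-mesh tooth geometry [base-circle involute, m = 1.157, 78T]
pitch radius r_p = m·N/2 = 1.157·78/2 = 45.123000
base radius r_b = r_p·cos α = 45.123000·cos 16.506° = 43.263481
roll angle φ = 17.042° = 0.29743901 rad
x = r_b·(cos φ + φ·sin φ) = 45.135120
y = r_b·(sin φ − φ·cos φ) = 0.376138

x=45.135120 y=0.376138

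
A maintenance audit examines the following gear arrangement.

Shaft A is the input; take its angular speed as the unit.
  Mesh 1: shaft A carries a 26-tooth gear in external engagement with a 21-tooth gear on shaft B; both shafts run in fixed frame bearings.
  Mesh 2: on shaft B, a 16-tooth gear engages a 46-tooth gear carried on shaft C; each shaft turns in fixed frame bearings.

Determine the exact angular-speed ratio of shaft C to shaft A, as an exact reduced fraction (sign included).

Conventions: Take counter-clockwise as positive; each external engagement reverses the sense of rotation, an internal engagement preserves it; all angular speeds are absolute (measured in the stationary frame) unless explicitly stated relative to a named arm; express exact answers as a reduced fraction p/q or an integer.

208/483

class = fixed-axis compound train [2 meshes; 2 ratios multiply, 2 sense flips]
mesh 1 [26T→21T]: running ratio 26/21, sense −
mesh 2 [16T→46T]: running ratio 208/483, sense +
ω_out/ω_in = 208/483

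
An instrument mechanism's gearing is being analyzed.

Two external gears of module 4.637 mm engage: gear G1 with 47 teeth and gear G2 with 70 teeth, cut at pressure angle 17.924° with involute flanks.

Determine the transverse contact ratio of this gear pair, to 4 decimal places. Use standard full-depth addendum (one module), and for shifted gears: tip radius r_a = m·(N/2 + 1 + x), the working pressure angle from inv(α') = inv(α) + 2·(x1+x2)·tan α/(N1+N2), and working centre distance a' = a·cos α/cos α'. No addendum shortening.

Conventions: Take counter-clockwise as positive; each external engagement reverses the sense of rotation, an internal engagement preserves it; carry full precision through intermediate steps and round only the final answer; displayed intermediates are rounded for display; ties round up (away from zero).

1.9026

topology: single-mesh involute geometry — m = 4.637, 47T/70T pair
base radii: r_b1 = 103.680728, r_b2 = 154.418106
tip radii: r_a1 = 113.606500, r_a2 = 166.932000
no profile shift: α' = α, a' = a
action lengths: √(r_a1²−r_b1²) = 46.440752, √(r_a2²−r_b2²) = 63.414047
base pitch p_b = π·m·cos α = 13.860537
CR = (46.440752 + 63.414047 − 271.264500·sin 17.92400°)/13.860537 = 1.902649
contact ratio ≈ 1.9026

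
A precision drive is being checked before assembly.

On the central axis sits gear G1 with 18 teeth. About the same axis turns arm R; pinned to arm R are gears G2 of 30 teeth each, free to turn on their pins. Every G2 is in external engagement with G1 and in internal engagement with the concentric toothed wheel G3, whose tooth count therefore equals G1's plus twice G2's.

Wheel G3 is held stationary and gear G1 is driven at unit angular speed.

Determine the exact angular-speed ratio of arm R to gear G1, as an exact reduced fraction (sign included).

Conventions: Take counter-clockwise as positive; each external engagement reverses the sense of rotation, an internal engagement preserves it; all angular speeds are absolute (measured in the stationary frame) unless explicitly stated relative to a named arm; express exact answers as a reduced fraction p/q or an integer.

planetary set (18T centre, 30T on arm, 78T internal) — Willis relation
ring teeth: 18 + 2·30 = 78
18(ω_sun−ω_arm) = −78(ω_ring−ω_arm),  ω_ring = 0, ω_sun = 1
18(1−ω_arm) = −78(0−ω_arm)  ⇒  96·ω_arm = 18  ⇒  ω_arm = 3/16
ω_out/ω_in = 3/16

3/16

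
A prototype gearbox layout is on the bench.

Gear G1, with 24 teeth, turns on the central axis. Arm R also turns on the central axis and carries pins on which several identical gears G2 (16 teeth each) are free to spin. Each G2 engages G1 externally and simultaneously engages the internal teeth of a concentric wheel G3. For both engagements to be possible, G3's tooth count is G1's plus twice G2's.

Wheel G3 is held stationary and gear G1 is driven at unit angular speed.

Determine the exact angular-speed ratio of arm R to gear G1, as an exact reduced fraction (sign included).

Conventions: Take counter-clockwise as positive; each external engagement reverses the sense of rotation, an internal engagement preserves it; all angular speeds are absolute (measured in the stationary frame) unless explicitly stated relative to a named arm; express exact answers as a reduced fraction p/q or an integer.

3/10

class = planetary set [G3 = 24+2·16 = 56; Willis about the carrier]
ring teeth: 24 + 2·16 = 56
24(ω_sun−ω_arm) = −56(ω_ring−ω_arm),  ω_ring = 0, ω_sun = 1
24(1−ω_arm) = −56(0−ω_arm)  ⇒  80·ω_arm = 24  ⇒  ω_arm = 3/10
ω_out/ω_in = 3/10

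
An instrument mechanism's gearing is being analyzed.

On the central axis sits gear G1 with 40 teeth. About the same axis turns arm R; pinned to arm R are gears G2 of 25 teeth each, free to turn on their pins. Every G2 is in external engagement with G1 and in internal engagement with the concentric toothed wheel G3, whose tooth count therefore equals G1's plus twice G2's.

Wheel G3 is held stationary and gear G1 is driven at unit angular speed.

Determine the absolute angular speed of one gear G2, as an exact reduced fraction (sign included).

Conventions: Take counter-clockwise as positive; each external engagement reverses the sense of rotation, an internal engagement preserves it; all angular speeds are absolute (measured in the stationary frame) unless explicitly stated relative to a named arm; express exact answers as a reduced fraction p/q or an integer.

-4/5

class = planetary set [G3 = 40+2·25 = 90; Willis about the carrier]
ring teeth: 40 + 2·25 = 90
40(ω_sun−ω_arm) = −90(ω_ring−ω_arm),  ω_ring = 0, ω_sun = 1
40(1−ω_arm) = −90(0−ω_arm)  ⇒  130·ω_arm = 40  ⇒  ω_arm = 4/13
sun–planet mesh: 40·(1−4/13) = −25·(ω_p−ω_arm)  ⇒  ω_p−ω_arm = -72/65
ω_p = 4/13 − 72/65 = -4/5
exact speed ratio = -4/5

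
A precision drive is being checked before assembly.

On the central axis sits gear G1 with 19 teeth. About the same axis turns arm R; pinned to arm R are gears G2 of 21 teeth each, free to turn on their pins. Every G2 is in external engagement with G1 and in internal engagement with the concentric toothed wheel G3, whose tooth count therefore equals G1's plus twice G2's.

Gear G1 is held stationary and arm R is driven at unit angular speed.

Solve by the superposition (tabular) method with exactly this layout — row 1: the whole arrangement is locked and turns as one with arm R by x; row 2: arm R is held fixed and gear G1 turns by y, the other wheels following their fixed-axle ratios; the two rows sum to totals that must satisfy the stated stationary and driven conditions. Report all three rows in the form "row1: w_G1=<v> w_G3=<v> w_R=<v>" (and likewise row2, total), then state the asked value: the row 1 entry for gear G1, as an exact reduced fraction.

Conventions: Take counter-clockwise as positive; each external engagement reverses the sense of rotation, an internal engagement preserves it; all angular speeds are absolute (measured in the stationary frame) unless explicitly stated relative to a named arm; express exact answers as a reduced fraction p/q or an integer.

row1: w_G1=1 w_G3=1 w_R=1
row2: w_G1=-1 w_G3=19/61 w_R=0
total: w_G1=0 w_G3=80/61 w_R=1
asked value: 1

class = planetary set [G3 = 19+2·21 = 61; Willis about the carrier]
superposition row 1 [locked train]: every member turns x
superposition row 2 [arm held]: sun y, ring −(19/61)·y, arm 0
boundary: total ω_sun = x + y = 0 and total ω_arm = x = 1  ⇒  y = -1, x = 1
row 2 ring = −(19/61)·(-1) = 19/61
totals (row 1 + row 2): sun 1 + (-1) = 0, ring 1 + 19/61 = 80/61, arm 1 + 0 = 1
asked cell (row1, sun) = 1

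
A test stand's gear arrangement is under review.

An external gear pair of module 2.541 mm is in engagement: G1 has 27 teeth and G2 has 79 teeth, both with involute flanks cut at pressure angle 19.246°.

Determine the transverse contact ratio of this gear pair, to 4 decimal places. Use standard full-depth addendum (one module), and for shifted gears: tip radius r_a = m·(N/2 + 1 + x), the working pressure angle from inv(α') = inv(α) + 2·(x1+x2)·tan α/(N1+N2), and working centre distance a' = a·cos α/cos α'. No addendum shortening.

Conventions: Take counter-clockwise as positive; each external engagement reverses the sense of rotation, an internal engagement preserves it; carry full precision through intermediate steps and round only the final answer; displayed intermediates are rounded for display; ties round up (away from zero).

topology: single-mesh involute geometry — m = 2.541, 27T/79T pair
base radii: r_b1 = 32.386347, r_b2 = 94.760053
tip radii: r_a1 = 36.844500, r_a2 = 102.910500
no profile shift: α' = α, a' = a
action lengths: √(r_a1²−r_b1²) = 17.568201, √(r_a2²−r_b2²) = 40.138552
base pitch p_b = π·m·cos α = 7.536645
CR = (17.568201 + 40.138552 − 134.673000·sin 19.24600°)/7.536645 = 1.766728
contact ratio ≈ 1.7667

1.7667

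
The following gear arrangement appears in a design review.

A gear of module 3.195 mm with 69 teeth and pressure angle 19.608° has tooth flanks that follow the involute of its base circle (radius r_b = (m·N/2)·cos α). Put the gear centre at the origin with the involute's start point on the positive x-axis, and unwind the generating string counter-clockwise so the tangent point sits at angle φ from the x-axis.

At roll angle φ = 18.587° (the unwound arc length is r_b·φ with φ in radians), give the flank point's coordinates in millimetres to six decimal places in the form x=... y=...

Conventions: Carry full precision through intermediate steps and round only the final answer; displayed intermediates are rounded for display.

recognized (one wheel, involute flank): single-mesh tooth geometry, m = 3.195, N = 69
pitch radius r_p = m·N/2 = 3.195·69/2 = 110.227500
base radius r_b = r_p·cos α = 110.227500·cos 19.608° = 103.835474
roll angle φ = 18.587° = 0.32440435 rad
x = r_b·(cos φ + φ·sin φ) = 109.156292
y = r_b·(sin φ − φ·cos φ) = 1.169249

x=109.156292 y=1.169249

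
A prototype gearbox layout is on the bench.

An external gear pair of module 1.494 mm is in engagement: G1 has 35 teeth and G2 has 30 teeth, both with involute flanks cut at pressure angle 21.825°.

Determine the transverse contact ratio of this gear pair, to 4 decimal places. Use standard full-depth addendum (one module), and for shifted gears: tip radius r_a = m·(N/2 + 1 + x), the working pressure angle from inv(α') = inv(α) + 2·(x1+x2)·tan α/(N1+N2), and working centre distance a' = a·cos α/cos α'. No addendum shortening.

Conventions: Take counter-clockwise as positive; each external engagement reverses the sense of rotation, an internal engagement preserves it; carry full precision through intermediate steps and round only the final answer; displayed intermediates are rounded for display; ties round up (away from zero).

1.5937

single-mesh involute tooth geometry (35T engaging 30T at module 1.494)
base radii: r_b1 = 24.271023, r_b2 = 20.803734
tip radii: r_a1 = 27.639000, r_a2 = 23.904000
no profile shift: α' = α, a' = a
action lengths: √(r_a1²−r_b1²) = 13.222396, √(r_a2²−r_b2²) = 11.773099
base pitch p_b = π·m·cos α = 4.357124
CR = (13.222396 + 11.773099 − 48.555000·sin 21.82500°)/4.357124 = 1.593726
contact ratio ≈ 1.5937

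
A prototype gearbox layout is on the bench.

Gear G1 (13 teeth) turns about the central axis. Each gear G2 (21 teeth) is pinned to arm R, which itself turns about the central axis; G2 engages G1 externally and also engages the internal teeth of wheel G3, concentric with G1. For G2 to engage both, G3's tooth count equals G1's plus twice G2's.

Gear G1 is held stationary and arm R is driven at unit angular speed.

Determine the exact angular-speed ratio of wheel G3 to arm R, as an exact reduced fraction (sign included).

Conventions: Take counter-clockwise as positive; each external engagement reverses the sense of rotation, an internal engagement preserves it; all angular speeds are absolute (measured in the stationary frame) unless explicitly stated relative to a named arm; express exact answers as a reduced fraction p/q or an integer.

topology: planetary set — G1 13T / G2 21T / G3 55T, arm = carrier (Willis)
ring teeth: 13 + 2·21 = 55
13(ω_sun−ω_arm) = −55(ω_ring−ω_arm),  ω_sun = 0, ω_arm = 1
ω_ring = 1 − (13/55)(0−1) = 68/55
ω_out/ω_in = 68/55

68/55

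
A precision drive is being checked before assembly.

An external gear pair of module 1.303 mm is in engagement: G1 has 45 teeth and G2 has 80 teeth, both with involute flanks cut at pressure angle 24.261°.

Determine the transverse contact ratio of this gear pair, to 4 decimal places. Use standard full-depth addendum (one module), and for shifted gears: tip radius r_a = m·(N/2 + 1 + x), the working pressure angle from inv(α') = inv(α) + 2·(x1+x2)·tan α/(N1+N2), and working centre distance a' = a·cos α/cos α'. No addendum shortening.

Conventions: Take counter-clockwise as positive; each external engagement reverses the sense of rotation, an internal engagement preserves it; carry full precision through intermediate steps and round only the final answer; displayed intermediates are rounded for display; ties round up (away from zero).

1.5795

recognized (one external pair, fixed centres): single-mesh tooth geometry, m = 1.303, N1 = 45, N2 = 80
base radii: r_b1 = 26.728271, r_b2 = 47.516927
tip radii: r_a1 = 30.620500, r_a2 = 53.423000
no profile shift: α' = α, a' = a
action lengths: √(r_a1²−r_b1²) = 14.940366, √(r_a2²−r_b2²) = 24.416359
base pitch p_b = π·m·cos α = 3.731971
CR = (14.940366 + 24.416359 − 81.437500·sin 24.26100°)/3.731971 = 1.579475
contact ratio ≈ 1.5795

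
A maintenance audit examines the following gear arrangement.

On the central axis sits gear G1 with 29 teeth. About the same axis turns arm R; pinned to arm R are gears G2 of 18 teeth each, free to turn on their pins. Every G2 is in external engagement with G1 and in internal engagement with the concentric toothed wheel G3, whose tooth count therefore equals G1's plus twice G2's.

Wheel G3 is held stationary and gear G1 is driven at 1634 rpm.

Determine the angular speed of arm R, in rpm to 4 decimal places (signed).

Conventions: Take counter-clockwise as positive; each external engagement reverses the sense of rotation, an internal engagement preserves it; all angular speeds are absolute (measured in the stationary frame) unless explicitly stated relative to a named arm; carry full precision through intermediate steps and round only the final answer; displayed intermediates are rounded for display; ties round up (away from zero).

planetary set (29T centre, 18T on arm, 65T internal) — Willis relation
normalise by the input: solve with ω_sun = 1, then scale by 1634 rpm
ring teeth: 29 + 2·18 = 65
29(ω_sun−ω_arm) = −65(ω_ring−ω_arm),  ω_ring = 0, ω_sun = 1
29(1−ω_arm) = −65(0−ω_arm)  ⇒  94·ω_arm = 29  ⇒  ω_arm = 29/94
scale: ω_arm = 29/94 × 1634 rpm = +504.1064 rpm

+504.1064 rpm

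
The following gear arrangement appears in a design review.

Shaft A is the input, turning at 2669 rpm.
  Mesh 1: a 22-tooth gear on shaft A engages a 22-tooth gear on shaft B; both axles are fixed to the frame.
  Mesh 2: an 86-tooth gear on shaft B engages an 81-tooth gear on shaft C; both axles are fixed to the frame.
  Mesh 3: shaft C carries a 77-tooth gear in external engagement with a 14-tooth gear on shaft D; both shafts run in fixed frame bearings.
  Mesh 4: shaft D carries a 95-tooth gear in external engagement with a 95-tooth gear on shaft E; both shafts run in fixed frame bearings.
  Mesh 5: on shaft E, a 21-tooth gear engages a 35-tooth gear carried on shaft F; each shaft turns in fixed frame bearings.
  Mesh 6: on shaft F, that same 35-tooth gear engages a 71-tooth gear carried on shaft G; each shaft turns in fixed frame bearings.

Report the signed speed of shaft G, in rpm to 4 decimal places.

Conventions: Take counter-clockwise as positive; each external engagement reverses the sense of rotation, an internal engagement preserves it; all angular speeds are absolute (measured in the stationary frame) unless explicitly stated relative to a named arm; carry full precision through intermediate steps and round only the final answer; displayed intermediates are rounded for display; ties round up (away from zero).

topology: fixed-axis compound train — 6 meshes, A→G
mesh 1 [22T→22T]: ω = 2669.0000×22/22 = 2669.0000 rpm, sense flips to −
mesh 2 [86T→81T]: ω = 2669.0000×86/81 = 2833.7531 rpm, sense flips to +
mesh 3 [77T→14T]: ω = 2833.7531×77/14 = 15585.6420 rpm, sense flips to −
mesh 4 [95T→95T]: ω = 15585.6420×95/95 = 15585.6420 rpm, sense flips to +
mesh 5 [21T→35T]: ω = 15585.6420×21/35 = 9351.3852 rpm, sense flips to −
mesh 6 [35T→71T]: ω = 9351.3852×35/71 = 4609.8378 rpm, sense flips to +
signed output speed = +4609.8378 rpm

+4609.8378 rpm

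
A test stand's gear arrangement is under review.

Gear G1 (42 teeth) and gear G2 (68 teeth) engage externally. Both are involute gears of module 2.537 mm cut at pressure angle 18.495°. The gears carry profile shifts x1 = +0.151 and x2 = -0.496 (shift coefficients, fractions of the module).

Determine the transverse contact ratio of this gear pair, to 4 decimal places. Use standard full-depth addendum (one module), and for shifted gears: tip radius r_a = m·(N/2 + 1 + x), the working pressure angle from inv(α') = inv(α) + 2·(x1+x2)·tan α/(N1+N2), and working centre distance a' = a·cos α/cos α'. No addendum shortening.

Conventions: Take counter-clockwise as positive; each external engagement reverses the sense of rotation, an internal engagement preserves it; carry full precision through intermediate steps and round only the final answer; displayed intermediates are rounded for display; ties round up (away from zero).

1.9092

single-mesh involute tooth geometry (42T engaging 68T at module 2.537)
base radii: r_b1 = 50.525314, r_b2 = 81.802890
tip radii: r_a1 = 56.197087, r_a2 = 87.536648
inv(α') = inv(18.495°) + 2·(+0.151-0.496)·tan α/(42+68) = 0.00960142  ⇒  α' = 17.34598°
a' = a·cos α / cos α' = 139.5350·cos 18.495°/cos 17.34598° = 138.632975
action lengths: √(r_a1²−r_b1²) = 24.602951, √(r_a2²−r_b2²) = 31.160102
base pitch p_b = π·m·cos α = 7.558569
CR = (24.602951 + 31.160102 − 138.632975·sin 17.34598°)/7.558569 = 1.909209
contact ratio ≈ 1.9092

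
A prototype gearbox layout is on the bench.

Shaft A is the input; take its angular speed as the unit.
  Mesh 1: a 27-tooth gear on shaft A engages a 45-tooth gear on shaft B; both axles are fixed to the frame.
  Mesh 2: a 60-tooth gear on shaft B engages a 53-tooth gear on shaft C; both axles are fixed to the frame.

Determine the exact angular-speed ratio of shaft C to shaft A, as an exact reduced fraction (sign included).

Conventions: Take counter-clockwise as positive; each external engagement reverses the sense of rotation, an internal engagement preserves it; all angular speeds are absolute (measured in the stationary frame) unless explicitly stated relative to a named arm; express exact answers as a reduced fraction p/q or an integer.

class = fixed-axis compound train [2 meshes; 2 ratios multiply, 2 sense flips]
mesh 1 [27T→45T]: running ratio 3/5, sense −
mesh 2 [60T→53T]: running ratio 36/53, sense +
ω_out/ω_in = 36/53

36/53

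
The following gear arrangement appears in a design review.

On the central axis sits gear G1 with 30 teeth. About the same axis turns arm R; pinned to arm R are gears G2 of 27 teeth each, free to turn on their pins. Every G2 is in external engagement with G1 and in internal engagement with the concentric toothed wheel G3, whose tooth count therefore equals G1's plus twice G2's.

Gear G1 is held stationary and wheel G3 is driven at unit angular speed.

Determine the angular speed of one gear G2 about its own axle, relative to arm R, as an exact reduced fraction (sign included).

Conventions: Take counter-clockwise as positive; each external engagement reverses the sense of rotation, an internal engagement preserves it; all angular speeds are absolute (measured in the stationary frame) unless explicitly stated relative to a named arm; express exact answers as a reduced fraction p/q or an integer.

140/171

planetary set (30T centre, 27T on arm, 84T internal) — Willis relation
ring teeth: 30 + 2·27 = 84
30(ω_sun−ω_arm) = −84(ω_ring−ω_arm),  ω_sun = 0, ω_ring = 1
30(0−ω_arm) = −84(1−ω_arm)  ⇒  114·ω_arm = 84  ⇒  ω_arm = 14/19
sun–planet mesh: 30·(0−14/19) = −27·(ω_p−ω_arm)  ⇒  ω_p−ω_arm = 140/171
exact speed ratio = 140/171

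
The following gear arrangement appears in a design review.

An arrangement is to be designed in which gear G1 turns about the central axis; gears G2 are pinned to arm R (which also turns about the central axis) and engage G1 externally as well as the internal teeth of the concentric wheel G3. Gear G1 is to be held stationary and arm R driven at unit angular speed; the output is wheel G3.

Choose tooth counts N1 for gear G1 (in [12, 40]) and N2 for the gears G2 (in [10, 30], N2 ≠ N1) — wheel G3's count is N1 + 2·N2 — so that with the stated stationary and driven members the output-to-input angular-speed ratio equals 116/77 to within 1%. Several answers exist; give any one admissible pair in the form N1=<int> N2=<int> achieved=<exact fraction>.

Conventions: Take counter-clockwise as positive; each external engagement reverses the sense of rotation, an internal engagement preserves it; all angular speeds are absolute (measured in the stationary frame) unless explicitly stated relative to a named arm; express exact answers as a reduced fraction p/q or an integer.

class = planetary set [ratio 116/77 wanted; Willis about the carrier]
Willis with ω_sun = 0: ω_ring/ω_arm = (N1+N3)/N3; set equal to 116/77  ⇒  N3/N1 = 1/(116/77 − 1) = 77/39
N3 = N1 + 2·N2  ⇒  N2/N1 = (N3/N1 − 1)/2 = (77/39 − 1)/2 = 19/39
smallest multiple with N1 ≥ 12 and N2 ≥ 10: k = 1  ⇒  N1 = 1·39 = 39, N2 = 1·19 = 19 (N1 ≤ 40, N2 ≤ 30, N2 ≠ N1 ✓), N3 = 39 + 2·19 = 77
check: (N1+N3)/N3 with N1 = 39, N3 = 77 gives 116/77; |achieved − target| = 0 ≤ 29/1925 ✓

N1=39 N2=19 achieved=116/77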